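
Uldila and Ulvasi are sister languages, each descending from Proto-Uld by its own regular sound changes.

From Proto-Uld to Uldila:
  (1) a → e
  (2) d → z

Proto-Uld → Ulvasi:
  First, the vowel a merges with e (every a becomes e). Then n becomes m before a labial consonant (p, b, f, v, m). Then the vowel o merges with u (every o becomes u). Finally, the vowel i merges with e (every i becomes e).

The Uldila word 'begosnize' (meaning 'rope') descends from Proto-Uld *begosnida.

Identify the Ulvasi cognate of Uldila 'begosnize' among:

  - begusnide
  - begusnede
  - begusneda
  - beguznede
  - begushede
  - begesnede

begusnede

Ulvasi: *begosnida
  begosnida → begosnide   [vowel merger]
  begosnide (rule 2 does not apply)
  begosnide → begusnide   [vowel merger]
  begusnide → begusnede   [vowel merger]
  giving Ulvasi begusnede.
Only 'begusnede' matches the regular Ulvasi development of *begosnida.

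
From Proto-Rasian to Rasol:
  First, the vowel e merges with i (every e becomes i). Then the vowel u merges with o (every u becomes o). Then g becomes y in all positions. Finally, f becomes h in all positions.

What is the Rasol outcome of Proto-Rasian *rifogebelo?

Rasol: *rifogebelo
  rifogebelo → rifogibilo   [vowel merger]
  rifogibilo (rule 2 does not apply)
  rifogibilo → rifoyibilo   [unconditioned shift]
  rifoyibilo → rihoyibilo   [unconditioned shift]
  giving Rasol rihoyibilo.

rihoyibilo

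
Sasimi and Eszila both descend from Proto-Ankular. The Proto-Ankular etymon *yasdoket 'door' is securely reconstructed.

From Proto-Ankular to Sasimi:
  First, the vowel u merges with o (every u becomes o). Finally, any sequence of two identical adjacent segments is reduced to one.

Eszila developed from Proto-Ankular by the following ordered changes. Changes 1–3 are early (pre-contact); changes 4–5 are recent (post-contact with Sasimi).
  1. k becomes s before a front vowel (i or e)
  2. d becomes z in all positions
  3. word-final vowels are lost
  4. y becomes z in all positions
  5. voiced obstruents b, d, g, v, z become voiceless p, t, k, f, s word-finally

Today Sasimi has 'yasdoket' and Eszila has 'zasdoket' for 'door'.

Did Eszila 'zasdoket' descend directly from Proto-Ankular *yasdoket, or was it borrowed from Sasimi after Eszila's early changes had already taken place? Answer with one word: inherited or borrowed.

If inherited, *yasdoket would pass through all of Eszila's changes:
Eszila: start from *yasdoket.
  rule 1 (palatalisation): yasdoket → yasdoset
  rule 2 (unconditioned shift): yasdoset → yaszoset
  rule 3: no change — yaszoset
  rule 4 (unconditioned shift): yaszoset → zaszoset
  rule 5: no change — zaszoset
  ⇒ Eszila zaszoset
If borrowed from Sasimi 'yasdoket' after the early changes, it would undergo only the recent ones:
  rule 4 (unconditioned shift): yasdoket → zasdoket
  rule 5 (final devoicing): no change (zasdoket)
  ⇒ as a loan: zasdoket
Eszila 'zasdoket' matches the loan outcome 'zasdoket', not the inherited 'zaszoset' — it skipped the early Eszila changes, so it was borrowed from Sasimi.

borrowed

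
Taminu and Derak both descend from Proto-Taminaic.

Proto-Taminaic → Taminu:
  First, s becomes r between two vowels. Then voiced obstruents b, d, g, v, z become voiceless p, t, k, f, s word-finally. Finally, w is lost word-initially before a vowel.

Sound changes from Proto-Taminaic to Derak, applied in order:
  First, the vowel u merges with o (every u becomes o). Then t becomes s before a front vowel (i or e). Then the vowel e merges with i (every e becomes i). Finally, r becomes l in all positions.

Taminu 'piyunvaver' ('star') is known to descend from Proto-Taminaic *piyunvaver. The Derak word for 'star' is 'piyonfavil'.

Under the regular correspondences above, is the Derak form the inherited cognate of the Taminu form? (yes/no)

Derive the expected Derak reflex of *piyunvaver:
Derak: *piyunvaver
  piyunvaver → piyonvaver   [vowel merger]
  piyonvaver (rule 2 does not apply)
  piyonvaver → piyonvavir   [vowel merger]
  piyonvavir → piyonvavil   [unconditioned shift]
  giving Derak piyonvavil.
The regular Derak reflex would be 'piyonvavil', but the attested form is 'piyonfavil'. The correspondence is irregular, so they are not cognates (the Derak form has a different source).

no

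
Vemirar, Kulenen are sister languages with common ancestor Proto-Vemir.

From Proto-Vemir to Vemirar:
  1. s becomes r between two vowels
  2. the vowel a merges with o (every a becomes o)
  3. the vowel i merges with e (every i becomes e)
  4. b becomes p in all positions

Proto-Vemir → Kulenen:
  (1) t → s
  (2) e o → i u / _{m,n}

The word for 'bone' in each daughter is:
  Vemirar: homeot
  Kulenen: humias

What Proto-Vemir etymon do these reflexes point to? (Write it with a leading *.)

*homiat

Position 4: Vemirar has e, Kulenen has i. Taking the neighbouring segments as reconstructed: Vemirar e could go back to *e or *i; Kulenen i can only go back to *i — the one source consistent with every daughter is *i.
Position 6: Vemirar has t, Kulenen has s. Vemirar preserves t here (none of its changes turn any other segment into t), so the proto-segment is *t.
Position 5: Vemirar has o, Kulenen has a. Kulenen preserves a here (none of its changes turn any other segment into a), so the proto-segment is *a.
Verify the candidate proto-form against each daughter:
Vemirar: start from *homiat.
  rule 1: no change — homiat
  rule 2 (vowel merger): homiat → homiot
  rule 3 (vowel merger): homiot → homeot
  rule 4: no change — homeot
  ⇒ Vemirar homeot
Kulenen: *homiat > homias > humias  (by unconditioned shift, pre-nasal raising)
Only *homiat yields all of Vemirar homeot, Kulenen humias.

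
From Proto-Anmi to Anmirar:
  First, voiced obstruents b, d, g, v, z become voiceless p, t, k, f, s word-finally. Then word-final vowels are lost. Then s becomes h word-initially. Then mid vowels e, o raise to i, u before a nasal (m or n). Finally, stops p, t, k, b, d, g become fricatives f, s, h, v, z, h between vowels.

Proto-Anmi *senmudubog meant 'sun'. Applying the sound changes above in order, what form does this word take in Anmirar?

Anmirar: start from *senmudubog.
  rule 1 (final devoicing): senmudubog → senmudubok
  rule 2: no change — senmudubok
  rule 3 (debuccalisation): senmudubok → henmudubok
  rule 4 (pre-nasal raising): henmudubok → hinmudubok
  rule 5 (intervocalic lenition): hinmudubok → hinmuzuvok
  ⇒ Anmirar hinmuzuvok

hinmuzuvok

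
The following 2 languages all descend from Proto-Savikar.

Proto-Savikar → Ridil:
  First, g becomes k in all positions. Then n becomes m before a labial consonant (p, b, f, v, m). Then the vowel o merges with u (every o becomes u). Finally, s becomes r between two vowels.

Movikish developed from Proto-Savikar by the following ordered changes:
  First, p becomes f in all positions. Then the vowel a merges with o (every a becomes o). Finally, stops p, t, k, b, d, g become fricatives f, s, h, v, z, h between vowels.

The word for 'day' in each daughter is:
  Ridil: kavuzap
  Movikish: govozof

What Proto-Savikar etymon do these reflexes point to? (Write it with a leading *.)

Position 4: Ridil has u, Movikish has o. Taking the neighbouring segments as reconstructed: Ridil u could go back to *o or *u; Movikish o could go back to *a or *o — the one source consistent with every daughter is *o.
Position 1: Ridil has k, Movikish has g. Movikish preserves g here (none of its changes turn any other segment into g), so the proto-segment is *g.
Position 7: Ridil has p, Movikish has f. Ridil preserves p here (none of its changes turn any other segment into p), so the proto-segment is *p.
Verify the candidate proto-form against each daughter:
Ridil: *gavozap
  gavozap → kavozap   [unconditioned shift]
  kavozap (rule 2 does not apply)
  kavozap → kavuzap   [vowel merger]
  kavuzap (rule 4 does not apply)
  giving Ridil kavuzap.
Movikish: *gavozap
  gavozap → gavozaf   [unconditioned shift]
  gavozaf → govozof   [vowel merger]
  govozof (rule 3 does not apply)
  giving Movikish govozof.
*gavozap is the unique common source.

*gavozap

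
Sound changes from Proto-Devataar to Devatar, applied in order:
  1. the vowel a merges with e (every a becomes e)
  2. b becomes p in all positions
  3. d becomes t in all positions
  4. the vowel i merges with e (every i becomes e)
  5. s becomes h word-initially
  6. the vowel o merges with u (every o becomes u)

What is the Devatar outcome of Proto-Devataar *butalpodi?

putelpute

Devatar: start from *butalpodi.
  rule 1 (vowel merger): butalpodi → butelpodi
  rule 2 (unconditioned shift): butelpodi → putelpodi
  rule 3 (unconditioned shift): putelpodi → putelpoti
  rule 4 (vowel merger): putelpoti → putelpote
  rule 5: no change — putelpote
  rule 6 (vowel merger): putelpote → putelpute
  ⇒ Devatar putelpute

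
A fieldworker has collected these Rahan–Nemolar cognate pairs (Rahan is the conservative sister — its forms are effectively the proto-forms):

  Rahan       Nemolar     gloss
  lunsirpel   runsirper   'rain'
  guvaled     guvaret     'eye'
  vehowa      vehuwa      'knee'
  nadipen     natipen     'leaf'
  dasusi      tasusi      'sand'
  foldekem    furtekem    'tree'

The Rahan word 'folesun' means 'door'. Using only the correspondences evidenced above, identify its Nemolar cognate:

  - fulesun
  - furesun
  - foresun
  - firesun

furesun

vehowa ~ vehuwa, foldekem ~ furtekem — Rahan o corresponds to Nemolar u after a consonant, before a consonant other than r, m, n, p, b, f, v.
guvaled ~ guvaret — Rahan l corresponds to Nemolar r between vowels (before a front vowel).
Applying these to Rahan 'folesun':
  folesun → fulesun   (o→u after a consonant, before a consonant other than r, m, n, p, b, f, v)
  fulesun → furesun   (l→r between vowels (before a front vowel))
So the Nemolar cognate is 'furesun'.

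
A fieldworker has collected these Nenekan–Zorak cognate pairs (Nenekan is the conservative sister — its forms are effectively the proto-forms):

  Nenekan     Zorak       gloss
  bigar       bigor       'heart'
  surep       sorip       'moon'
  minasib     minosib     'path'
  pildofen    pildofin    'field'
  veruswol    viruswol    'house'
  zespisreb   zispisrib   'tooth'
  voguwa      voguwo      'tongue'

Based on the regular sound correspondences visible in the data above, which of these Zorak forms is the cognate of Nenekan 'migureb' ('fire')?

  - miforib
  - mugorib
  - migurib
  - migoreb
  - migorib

surep ~ sorip — Nenekan u corresponds to Zorak o after a consonant, before r.
zespisreb ~ zispisrib — Nenekan e corresponds to Zorak i after a consonant, before a labial obstruent.
Applying these to Nenekan 'migureb':
  migureb → migoreb   (u→o after a consonant, before r)
  migoreb → migorib   (e→i after a consonant, before a labial obstruent)
So the Zorak cognate is 'migorib'.

migorib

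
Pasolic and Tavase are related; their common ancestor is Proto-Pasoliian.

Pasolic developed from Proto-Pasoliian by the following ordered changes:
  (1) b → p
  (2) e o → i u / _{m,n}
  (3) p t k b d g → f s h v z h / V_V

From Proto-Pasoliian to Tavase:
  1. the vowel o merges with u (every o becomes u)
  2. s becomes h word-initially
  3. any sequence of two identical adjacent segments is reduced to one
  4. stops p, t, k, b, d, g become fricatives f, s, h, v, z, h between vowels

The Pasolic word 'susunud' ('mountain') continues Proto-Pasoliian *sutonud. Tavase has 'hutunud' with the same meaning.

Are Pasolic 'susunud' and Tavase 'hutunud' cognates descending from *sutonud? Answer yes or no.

Derive the expected Tavase reflex of *sutonud:
Tavase: *sutonud > sutunud > hutunud > husunud  (by vowel merger, debuccalisation, intervocalic lenition)
The regular Tavase reflex would be 'husunud', but the attested form is 'hutunud'. The correspondence is irregular, so they are not cognates (the Tavase form has a different source).

no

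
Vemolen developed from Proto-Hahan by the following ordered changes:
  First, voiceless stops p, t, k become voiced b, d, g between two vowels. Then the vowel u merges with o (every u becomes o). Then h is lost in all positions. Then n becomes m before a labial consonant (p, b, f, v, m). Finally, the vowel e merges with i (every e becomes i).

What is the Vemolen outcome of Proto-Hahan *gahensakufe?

gainsagofi

Vemolen: start from *gahensakufe.
  rule 1 (intervocalic voicing): gahensakufe → gahensagufe
  rule 2 (vowel merger): gahensagufe → gahensagofe
  rule 3 (h-loss): gahensagofe → gaensagofe
  rule 4: no change — gaensagofe
  rule 5 (vowel merger): gaensagofe → gainsagofi
  ⇒ Vemolen gainsagofi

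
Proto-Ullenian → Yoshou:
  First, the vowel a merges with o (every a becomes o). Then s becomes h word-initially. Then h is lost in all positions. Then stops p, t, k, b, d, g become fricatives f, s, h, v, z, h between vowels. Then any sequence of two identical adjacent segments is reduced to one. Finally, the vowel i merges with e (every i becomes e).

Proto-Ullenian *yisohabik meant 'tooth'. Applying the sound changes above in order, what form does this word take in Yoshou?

Yoshou: *yisohabik > yisohobik > yisoobik > yisoovik > yisovik > yesovek  (by vowel merger, h-loss, intervocalic lenition, degemination, vowel merger)

yesovek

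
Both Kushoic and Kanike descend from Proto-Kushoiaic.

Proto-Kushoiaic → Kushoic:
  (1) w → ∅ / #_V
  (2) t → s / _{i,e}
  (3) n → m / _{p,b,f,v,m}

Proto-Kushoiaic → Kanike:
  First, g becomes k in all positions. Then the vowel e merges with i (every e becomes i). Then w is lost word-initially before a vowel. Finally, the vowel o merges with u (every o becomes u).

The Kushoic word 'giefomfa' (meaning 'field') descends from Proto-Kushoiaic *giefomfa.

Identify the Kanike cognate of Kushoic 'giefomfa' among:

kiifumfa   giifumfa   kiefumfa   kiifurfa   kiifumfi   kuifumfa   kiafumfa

Kanike: start from *giefomfa.
  rule 1 (unconditioned shift): giefomfa → kiefomfa
  rule 2 (vowel merger): kiefomfa → kiifomfa
  rule 3: no change — kiifomfa
  rule 4 (vowel merger): kiifomfa → kiifumfa
  ⇒ Kanike kiifumfa
Only 'kiifumfa' matches the regular Kanike development of *giefomfa.

kiifumfa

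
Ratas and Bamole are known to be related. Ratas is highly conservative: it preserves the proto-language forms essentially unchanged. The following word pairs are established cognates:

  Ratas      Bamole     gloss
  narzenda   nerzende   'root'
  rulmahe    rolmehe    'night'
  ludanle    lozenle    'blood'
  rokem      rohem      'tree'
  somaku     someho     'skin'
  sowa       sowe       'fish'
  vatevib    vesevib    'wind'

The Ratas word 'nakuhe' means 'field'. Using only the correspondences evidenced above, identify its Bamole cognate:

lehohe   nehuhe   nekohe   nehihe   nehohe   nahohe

rulmahe ~ rolmehe, somaku ~ someho — Ratas a corresponds to Bamole e after a consonant, before a consonant other than r, m, n, p, b, f, v.
somaku ~ someho — Ratas k corresponds to Bamole h between vowels (before a back vowel).
rulmahe ~ rolmehe, ludanle ~ lozenle — Ratas u corresponds to Bamole o after a consonant, before a consonant other than r, m, n, p, b, f, v.
Applying these to Ratas 'nakuhe':
  nakuhe → nekuhe   (a→e after a consonant, before a consonant other than r, m, n, p, b, f, v)
  nekuhe → nehuhe   (k→h between vowels (before a back vowel))
  nehuhe → nehohe   (u→o after a consonant, before a consonant other than r, m, n, p, b, f, v)
So the Bamole cognate is 'nehohe'.

nehohe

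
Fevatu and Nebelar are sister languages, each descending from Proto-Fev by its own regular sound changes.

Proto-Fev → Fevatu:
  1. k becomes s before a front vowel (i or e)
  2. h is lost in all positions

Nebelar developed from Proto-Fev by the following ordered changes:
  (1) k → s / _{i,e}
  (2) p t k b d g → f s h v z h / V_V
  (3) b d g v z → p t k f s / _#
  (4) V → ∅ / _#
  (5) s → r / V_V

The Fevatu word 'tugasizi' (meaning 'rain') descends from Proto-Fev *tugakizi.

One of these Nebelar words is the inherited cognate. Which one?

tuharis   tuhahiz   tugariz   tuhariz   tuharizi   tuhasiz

tuhariz

Nebelar: start from *tugakizi.
  rule 1 (palatalisation): tugakizi → tugasizi
  rule 2 (intervocalic lenition): tugasizi → tuhasizi
  rule 3: no change — tuhasizi
  rule 4 (apocope): tuhasizi → tuhasiz
  rule 5 (rhotacism): tuhasiz → tuhariz
  ⇒ Nebelar tuhariz
Only 'tuhariz' matches the regular Nebelar development of *tugakizi.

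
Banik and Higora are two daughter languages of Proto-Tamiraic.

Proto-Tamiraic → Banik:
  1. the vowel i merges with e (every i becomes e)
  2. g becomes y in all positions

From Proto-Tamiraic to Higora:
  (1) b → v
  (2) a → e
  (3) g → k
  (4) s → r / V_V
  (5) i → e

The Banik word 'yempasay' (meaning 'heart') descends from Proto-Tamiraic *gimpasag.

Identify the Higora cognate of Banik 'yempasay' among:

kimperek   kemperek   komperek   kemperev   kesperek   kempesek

Higora: *gimpasag
  gimpasag (rule 1 does not apply)
  gimpasag → gimpeseg   [vowel merger]
  gimpeseg → kimpesek   [unconditioned shift]
  kimpesek → kimperek   [rhotacism]
  kimperek → kemperek   [vowel merger]
  giving Higora kemperek.
Among the options, 'kemperek' alone shows every Higora change applied in order.

kemperek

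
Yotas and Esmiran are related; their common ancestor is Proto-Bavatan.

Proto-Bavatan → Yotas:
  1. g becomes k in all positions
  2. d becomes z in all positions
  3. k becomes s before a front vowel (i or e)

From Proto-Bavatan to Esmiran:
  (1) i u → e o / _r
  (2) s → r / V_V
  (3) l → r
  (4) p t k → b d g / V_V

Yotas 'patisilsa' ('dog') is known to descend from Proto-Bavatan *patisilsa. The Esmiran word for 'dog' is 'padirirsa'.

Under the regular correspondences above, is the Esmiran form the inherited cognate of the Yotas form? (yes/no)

Derive the expected Esmiran reflex of *patisilsa:
Esmiran: *patisilsa
  patisilsa (rule 1 does not apply)
  patisilsa → patirilsa   [rhotacism]
  patirilsa → patirirsa   [unconditioned shift]
  patirirsa → padirirsa   [intervocalic voicing]
  giving Esmiran padirirsa.
Esmiran 'padirirsa' matches the regular reflex exactly, so the pair is cognate.

yes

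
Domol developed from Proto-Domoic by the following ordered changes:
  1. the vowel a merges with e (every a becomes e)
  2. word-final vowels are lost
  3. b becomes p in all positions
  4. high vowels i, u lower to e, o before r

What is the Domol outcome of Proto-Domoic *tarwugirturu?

Domol: *tarwugirturu > terwugirturu > terwugirtur > terwugertor  (by vowel merger, apocope, pre-rhotic lowering)

terwugertor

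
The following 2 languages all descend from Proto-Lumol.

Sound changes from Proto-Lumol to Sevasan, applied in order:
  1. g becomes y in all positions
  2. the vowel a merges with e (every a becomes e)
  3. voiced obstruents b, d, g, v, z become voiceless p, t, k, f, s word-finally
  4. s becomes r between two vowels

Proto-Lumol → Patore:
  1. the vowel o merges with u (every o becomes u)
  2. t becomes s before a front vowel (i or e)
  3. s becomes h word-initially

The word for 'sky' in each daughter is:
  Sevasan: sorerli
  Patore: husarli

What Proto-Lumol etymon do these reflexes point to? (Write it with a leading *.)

Position 3: Sevasan has r, Patore has s. Taking the neighbouring segments as reconstructed: Sevasan r could go back to *s or *r; Patore s can only go back to *s — the one source consistent with every daughter is *s.
Position 1: Sevasan has s, Patore has h. Taking the neighbouring segments as reconstructed: Sevasan s can only go back to *s; Patore h could go back to *s or *h — the one source consistent with every daughter is *s.
Position 4: Sevasan has e, Patore has a. Patore preserves a here (none of its changes turn any other segment into a), so the proto-segment is *a.
Continuing position by position gives *sosarli; check it forward:
Sevasan: *sosarli
  sosarli (rule 1 does not apply)
  sosarli → soserli   [vowel merger]
  soserli (rule 3 does not apply)
  soserli → sorerli   [rhotacism]
  giving Sevasan sorerli.
Patore: start from *sosarli.
  rule 1 (vowel merger): sosarli → susarli
  rule 2: no change — susarli
  rule 3 (debuccalisation): susarli → husarli
  ⇒ Patore husarli
*sosarli is the unique common source.

*sosarli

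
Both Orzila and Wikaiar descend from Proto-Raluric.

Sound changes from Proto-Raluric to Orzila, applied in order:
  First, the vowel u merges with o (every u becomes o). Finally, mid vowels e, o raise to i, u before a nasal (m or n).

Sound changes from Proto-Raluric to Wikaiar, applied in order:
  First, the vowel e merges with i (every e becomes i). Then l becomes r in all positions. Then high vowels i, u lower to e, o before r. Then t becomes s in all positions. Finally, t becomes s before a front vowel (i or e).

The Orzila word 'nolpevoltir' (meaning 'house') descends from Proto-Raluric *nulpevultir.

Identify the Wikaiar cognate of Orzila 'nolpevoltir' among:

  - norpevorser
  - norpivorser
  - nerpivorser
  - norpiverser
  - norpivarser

Wikaiar: *nulpevultir > nulpivultir > nurpivurtir > norpivorter > norpivorser  (by vowel merger, unconditioned shift, pre-rhotic lowering, unconditioned shift)
Among the options, 'norpivorser' alone shows every Wikaiar change applied in order.

norpivorser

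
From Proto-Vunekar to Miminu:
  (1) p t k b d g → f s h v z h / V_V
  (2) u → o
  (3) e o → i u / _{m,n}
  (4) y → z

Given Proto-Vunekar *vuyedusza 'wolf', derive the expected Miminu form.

vozezosza

Miminu: *vuyedusza
  vuyedusza → vuyezusza   [intervocalic lenition]
  vuyezusza → voyezosza   [vowel merger]
  voyezosza (rule 3 does not apply)
  voyezosza → vozezosza   [unconditioned shift]
  giving Miminu vozezosza.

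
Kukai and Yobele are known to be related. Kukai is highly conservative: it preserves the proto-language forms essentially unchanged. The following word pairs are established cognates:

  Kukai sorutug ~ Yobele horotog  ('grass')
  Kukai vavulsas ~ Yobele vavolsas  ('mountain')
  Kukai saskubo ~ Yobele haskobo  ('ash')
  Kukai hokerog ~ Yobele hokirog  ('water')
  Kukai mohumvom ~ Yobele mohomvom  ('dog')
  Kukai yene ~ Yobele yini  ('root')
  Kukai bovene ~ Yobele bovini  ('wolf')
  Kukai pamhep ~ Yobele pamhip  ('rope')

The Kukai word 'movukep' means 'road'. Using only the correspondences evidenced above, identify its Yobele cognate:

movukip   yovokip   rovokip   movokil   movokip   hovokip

movokip

sorutug ~ horotog, vavulsas ~ vavolsas — Kukai u corresponds to Yobele o after a consonant, before a consonant other than r, m, n, p, b, f, v.
pamhep ~ pamhip — Kukai e corresponds to Yobele i after a consonant, before a labial obstruent.
Applying these to Kukai 'movukep':
  movukep → movokep   (u→o after a consonant, before a consonant other than r, m, n, p, b, f, v)
  movokep → movokip   (e→i after a consonant, before a labial obstruent)
So the Yobele cognate is 'movokip'.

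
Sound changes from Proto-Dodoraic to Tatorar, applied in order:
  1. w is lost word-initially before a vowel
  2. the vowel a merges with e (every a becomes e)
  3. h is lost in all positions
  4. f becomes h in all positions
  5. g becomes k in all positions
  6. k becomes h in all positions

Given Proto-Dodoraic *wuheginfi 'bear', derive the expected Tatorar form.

Tatorar: start from *wuheginfi.
  rule 1 (glide loss): wuheginfi → uheginfi
  rule 2: no change — uheginfi
  rule 3 (h-loss): uheginfi → ueginfi
  rule 4 (unconditioned shift): ueginfi → ueginhi
  rule 5 (unconditioned shift): ueginhi → uekinhi
  rule 6 (unconditioned shift): uekinhi → uehinhi
  ⇒ Tatorar uehinhi

uehinhi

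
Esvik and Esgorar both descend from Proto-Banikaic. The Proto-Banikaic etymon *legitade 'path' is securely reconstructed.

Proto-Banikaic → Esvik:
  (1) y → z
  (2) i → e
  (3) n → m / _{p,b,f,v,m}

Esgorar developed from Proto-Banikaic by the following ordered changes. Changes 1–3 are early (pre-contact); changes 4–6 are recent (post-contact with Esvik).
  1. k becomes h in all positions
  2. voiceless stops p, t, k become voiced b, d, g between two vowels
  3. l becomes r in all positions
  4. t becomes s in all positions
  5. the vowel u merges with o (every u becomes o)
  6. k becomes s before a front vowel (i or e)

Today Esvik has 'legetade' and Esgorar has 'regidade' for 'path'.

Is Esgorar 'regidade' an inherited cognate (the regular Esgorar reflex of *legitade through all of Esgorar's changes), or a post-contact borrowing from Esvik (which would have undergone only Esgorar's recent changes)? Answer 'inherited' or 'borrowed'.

inherited

If inherited, *legitade would pass through all of Esgorar's changes:
Esgorar: *legitade > legidade > regidade  (by intervocalic voicing, unconditioned shift)
If borrowed from Esvik 'legetade' after the early changes, it would undergo only the recent ones:
  rule 4 (unconditioned shift): legetade → legesade
  rule 5 (vowel merger): no change (legesade)
  rule 6 (palatalisation): no change (legesade)
  ⇒ as a loan: legesade
Esgorar 'regidade' matches the inherited outcome exactly, so it is an inherited cognate, not a loan.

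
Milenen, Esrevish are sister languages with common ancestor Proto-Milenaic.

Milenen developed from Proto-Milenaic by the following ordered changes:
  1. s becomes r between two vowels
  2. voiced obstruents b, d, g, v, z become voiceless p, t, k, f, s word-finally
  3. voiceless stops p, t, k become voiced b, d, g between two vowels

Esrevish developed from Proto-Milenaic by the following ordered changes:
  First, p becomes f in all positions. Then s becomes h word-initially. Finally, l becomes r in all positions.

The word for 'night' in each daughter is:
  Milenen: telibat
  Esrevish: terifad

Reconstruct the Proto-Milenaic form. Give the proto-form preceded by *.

*telipad

Position 7: Milenen has t, Esrevish has d. Esrevish preserves d here (none of its changes turn any other segment into d), so the proto-segment is *d.
Position 5: Milenen has b, Esrevish has f. Taking the neighbouring segments as reconstructed: Milenen b could go back to *p or *b; Esrevish f could go back to *p or *f — the one source consistent with every daughter is *p.
Position 3: Milenen has l, Esrevish has r. Milenen preserves l here (none of its changes turn any other segment into l), so the proto-segment is *l.
Continuing position by position gives *telipad; check it forward:
Milenen: *telipad
  telipad (rule 1 does not apply)
  telipad → telipat   [final devoicing]
  telipat → telibat   [intervocalic voicing]
  giving Milenen telibat.
Esrevish: start from *telipad.
  rule 1 (unconditioned shift): telipad → telifad
  rule 2: no change — telifad
  rule 3 (unconditioned shift): telifad → terifad
  ⇒ Esrevish terifad
Only *telipad yields all of Milenen telibat, Esrevish terifad.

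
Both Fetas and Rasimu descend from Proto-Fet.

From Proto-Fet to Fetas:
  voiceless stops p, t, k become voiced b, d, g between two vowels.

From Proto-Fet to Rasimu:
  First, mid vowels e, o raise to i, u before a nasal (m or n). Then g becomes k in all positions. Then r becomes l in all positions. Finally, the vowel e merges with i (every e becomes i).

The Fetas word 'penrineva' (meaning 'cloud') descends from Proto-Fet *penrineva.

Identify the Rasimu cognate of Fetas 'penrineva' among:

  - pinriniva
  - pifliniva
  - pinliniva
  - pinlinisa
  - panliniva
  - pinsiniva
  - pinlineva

Rasimu: start from *penrineva.
  rule 1 (pre-nasal raising): penrineva → pinrineva
  rule 2: no change — pinrineva
  rule 3 (unconditioned shift): pinrineva → pinlineva
  rule 4 (vowel merger): pinlineva → pinliniva
  ⇒ Rasimu pinliniva
Among the options, 'pinliniva' alone shows every Rasimu change applied in order.

pinliniva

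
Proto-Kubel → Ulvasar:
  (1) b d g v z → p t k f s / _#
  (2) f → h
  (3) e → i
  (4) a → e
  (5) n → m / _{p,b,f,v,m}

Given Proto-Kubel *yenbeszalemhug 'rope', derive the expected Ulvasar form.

Ulvasar: *yenbeszalemhug > yenbeszalemhuk > yinbiszalimhuk > yinbiszelimhuk > yimbiszelimhuk  (by final devoicing, vowel merger, vowel merger, nasal place assimilation)

yimbiszelimhuk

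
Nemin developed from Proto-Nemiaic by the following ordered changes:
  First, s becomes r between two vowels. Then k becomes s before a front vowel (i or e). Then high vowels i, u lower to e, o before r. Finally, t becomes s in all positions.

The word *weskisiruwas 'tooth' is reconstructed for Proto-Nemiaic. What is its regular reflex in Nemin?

wessereruwas

Nemin: *weskisiruwas
  weskisiruwas → weskiriruwas   [rhotacism]
  weskiriruwas → wessiriruwas   [palatalisation]
  wessiriruwas → wessereruwas   [pre-rhotic lowering]
  wessereruwas (rule 4 does not apply)
  giving Nemin wessereruwas.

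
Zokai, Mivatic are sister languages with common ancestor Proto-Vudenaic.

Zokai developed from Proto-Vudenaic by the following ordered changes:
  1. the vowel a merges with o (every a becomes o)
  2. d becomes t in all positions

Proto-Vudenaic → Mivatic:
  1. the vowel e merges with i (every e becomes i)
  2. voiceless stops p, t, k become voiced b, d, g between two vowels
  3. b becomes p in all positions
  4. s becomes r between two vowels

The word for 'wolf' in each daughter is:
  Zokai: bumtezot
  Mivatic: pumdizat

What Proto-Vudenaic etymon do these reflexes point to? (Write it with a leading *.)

Position 4: Zokai has t, Mivatic has d. Taking the neighbouring segments as reconstructed: Zokai t could go back to *t or *d; Mivatic d can only go back to *d — the one source consistent with every daughter is *d.
Position 7: Zokai has o, Mivatic has a. Mivatic preserves a here (none of its changes turn any other segment into a), so the proto-segment is *a.
Verify the candidate proto-form against each daughter:
Zokai: *bumdezat
  bumdezat → bumdezot   [vowel merger]
  bumdezot → bumtezot   [unconditioned shift]
  giving Zokai bumtezot.
Mivatic: *bumdezat > bumdizat > pumdizat  (by vowel merger, unconditioned shift)
*bumdezat is the unique common source.

*bumdezat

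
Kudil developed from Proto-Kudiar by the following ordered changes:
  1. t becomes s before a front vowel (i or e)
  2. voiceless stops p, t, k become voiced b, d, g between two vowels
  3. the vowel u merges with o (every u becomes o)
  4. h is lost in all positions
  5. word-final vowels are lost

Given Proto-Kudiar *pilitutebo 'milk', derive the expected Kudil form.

Kudil: start from *pilitutebo.
  rule 1 (palatalisation): pilitutebo → pilitusebo
  rule 2 (intervocalic voicing): pilitusebo → pilidusebo
  rule 3 (vowel merger): pilidusebo → pilidosebo
  rule 4: no change — pilidosebo
  rule 5 (apocope): pilidosebo → pilidoseb
  ⇒ Kudil pilidoseb

pilidoseb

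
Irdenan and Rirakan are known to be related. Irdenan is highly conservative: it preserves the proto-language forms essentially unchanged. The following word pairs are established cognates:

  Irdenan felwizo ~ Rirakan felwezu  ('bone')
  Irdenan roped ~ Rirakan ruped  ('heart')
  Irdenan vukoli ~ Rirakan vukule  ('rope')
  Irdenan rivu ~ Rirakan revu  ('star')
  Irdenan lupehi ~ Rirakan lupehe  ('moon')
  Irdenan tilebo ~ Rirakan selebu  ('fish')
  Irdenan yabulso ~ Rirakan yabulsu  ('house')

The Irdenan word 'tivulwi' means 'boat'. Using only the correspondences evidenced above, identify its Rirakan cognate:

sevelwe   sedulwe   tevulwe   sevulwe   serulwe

sevulwe

tilebo ~ selebu — Irdenan t corresponds to Rirakan s word-initially before a front vowel.
rivu ~ revu — Irdenan i corresponds to Rirakan e after a consonant, before a labial obstruent.
vukoli ~ vukule, lupehi ~ lupehe — Irdenan i corresponds to Rirakan e word-finally.
Applying these to Irdenan 'tivulwi':
  tivulwi → sivulwi   (t→s word-initially before a front vowel)
  sivulwi → sevulwi   (i→e after a consonant, before a labial obstruent)
  sevulwi → sevulwe   (i→e word-finally)
So the Rirakan cognate is 'sevulwe'.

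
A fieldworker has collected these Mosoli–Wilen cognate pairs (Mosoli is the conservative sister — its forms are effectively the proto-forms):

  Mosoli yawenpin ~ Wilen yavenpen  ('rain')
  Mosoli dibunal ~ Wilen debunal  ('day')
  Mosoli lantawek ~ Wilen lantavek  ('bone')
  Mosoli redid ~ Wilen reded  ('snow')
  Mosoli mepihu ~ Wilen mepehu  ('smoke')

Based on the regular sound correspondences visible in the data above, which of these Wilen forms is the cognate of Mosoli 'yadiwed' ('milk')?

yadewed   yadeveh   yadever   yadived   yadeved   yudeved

yadeved

redid ~ reded, mepihu ~ mepehu — Mosoli i corresponds to Wilen e after a consonant, before a consonant other than r, m, n, p, b, f, v.
yawenpin ~ yavenpen, lantawek ~ lantavek — Mosoli w corresponds to Wilen v between vowels (before a front vowel).
Applying these to Mosoli 'yadiwed':
  yadiwed → yadewed   (i→e after a consonant, before a consonant other than r, m, n, p, b, f, v)
  yadewed → yadeved   (w→v between vowels (before a front vowel))
So the Wilen cognate is 'yadeved'.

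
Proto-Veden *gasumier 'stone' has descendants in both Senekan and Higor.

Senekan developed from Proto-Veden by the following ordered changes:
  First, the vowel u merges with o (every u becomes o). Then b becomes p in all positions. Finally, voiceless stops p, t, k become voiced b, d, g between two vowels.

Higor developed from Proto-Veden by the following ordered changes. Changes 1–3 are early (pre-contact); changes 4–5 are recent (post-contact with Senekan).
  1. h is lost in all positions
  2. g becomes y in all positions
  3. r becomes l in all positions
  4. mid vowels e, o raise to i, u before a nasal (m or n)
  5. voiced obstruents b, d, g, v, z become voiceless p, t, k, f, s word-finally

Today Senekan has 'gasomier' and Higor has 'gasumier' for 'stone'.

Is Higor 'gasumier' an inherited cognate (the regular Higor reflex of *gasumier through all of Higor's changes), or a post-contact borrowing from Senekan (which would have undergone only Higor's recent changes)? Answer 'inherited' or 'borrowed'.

borrowed

If inherited, *gasumier would pass through all of Higor's changes:
Higor: start from *gasumier.
  rule 1: no change — gasumier
  rule 2 (unconditioned shift): gasumier → yasumier
  rule 3 (unconditioned shift): yasumier → yasumiel
  rule 4: no change — yasumiel
  rule 5: no change — yasumiel
  ⇒ Higor yasumiel
If borrowed from Senekan 'gasomier' after the early changes, it would undergo only the recent ones:
  rule 4 (pre-nasal raising): gasomier → gasumier
  rule 5 (final devoicing): no change (gasumier)
  ⇒ as a loan: gasumier
Higor 'gasumier' matches the loan outcome 'gasumier', not the inherited 'yasumiel' — it skipped the early Higor changes, so it was borrowed from Senekan.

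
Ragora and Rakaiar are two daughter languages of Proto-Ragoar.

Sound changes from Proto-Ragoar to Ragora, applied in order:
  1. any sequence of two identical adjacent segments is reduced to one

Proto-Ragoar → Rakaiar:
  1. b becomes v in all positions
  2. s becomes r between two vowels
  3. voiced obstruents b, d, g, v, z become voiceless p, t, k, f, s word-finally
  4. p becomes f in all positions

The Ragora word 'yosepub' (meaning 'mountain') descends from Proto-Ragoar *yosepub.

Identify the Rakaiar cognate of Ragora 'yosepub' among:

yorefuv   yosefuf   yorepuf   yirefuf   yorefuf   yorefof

Rakaiar: start from *yosepub.
  rule 1 (unconditioned shift): yosepub → yosepuv
  rule 2 (rhotacism): yosepuv → yorepuv
  rule 3 (final devoicing): yorepuv → yorepuf
  rule 4 (unconditioned shift): yorepuf → yorefuf
  ⇒ Rakaiar yorefuf

yorefuf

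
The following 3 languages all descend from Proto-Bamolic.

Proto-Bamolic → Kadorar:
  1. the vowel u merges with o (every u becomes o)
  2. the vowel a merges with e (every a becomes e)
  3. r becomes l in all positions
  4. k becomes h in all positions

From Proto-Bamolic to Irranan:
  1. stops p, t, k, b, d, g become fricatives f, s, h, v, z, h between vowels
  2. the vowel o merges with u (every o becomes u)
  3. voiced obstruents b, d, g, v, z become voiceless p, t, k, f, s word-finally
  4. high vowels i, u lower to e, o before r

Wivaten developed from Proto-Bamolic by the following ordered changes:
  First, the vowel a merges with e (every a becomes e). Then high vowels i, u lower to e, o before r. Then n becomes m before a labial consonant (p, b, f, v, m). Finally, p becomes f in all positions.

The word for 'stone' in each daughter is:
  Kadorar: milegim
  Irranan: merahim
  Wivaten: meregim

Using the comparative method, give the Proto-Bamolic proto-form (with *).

*miragim

Position 2: Kadorar has i, Irranan has e, Wivaten has e. Kadorar preserves i here (none of its changes turn any other segment into i), so the proto-segment is *i.
Position 3: Kadorar has l, Irranan has r, Wivaten has r. Irranan preserves r here (none of its changes turn any other segment into r), so the proto-segment is *r.
Position 4: Kadorar has e, Irranan has a, Wivaten has e. Irranan preserves a here (none of its changes turn any other segment into a), so the proto-segment is *a.
Verify the candidate proto-form against each daughter:
Kadorar: *miragim > miregim > milegim  (by vowel merger, unconditioned shift)
Irranan: *miragim > mirahim > merahim  (by intervocalic lenition, pre-rhotic lowering)
Wivaten: *miragim
  miragim → miregim   [vowel merger]
  miregim → meregim   [pre-rhotic lowering]
  meregim (rule 3 does not apply)
  meregim (rule 4 does not apply)
  giving Wivaten meregim.
No other proto-form is consistent with every reflex, so the reconstruction is *miragim.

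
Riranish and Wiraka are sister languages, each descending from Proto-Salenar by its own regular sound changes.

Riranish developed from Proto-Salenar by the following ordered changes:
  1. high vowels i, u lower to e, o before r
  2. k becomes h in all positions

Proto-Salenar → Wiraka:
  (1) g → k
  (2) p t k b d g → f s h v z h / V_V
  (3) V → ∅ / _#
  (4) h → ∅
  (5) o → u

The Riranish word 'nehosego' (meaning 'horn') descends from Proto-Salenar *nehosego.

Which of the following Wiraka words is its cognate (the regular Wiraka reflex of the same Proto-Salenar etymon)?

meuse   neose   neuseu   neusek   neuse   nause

neuse

Wiraka: *nehosego > nehoseko > nehoseho > nehoseh > neose > neuse  (by unconditioned shift, intervocalic lenition, apocope, h-loss, vowel merger)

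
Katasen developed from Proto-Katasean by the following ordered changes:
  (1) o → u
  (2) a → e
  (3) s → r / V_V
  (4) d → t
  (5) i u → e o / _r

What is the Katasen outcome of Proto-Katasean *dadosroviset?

Katasen: *dadosroviset
  dadosroviset → dadusruviset   [vowel merger]
  dadusruviset → dedusruviset   [vowel merger]
  dedusruviset → dedusruviret   [rhotacism]
  dedusruviret → tetusruviret   [unconditioned shift]
  tetusruviret → tetusruveret   [pre-rhotic lowering]
  giving Katasen tetusruveret.

tetusruveret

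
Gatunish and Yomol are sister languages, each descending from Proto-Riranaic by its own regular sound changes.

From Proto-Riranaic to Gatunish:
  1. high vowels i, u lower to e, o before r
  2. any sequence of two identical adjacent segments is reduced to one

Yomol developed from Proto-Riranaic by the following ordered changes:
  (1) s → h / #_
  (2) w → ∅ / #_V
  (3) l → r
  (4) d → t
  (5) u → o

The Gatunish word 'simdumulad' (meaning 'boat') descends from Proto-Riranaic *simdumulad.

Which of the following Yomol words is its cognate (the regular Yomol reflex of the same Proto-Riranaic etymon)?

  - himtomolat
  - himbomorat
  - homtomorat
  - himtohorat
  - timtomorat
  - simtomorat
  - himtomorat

Yomol: *simdumulad
  simdumulad → himdumulad   [debuccalisation]
  himdumulad (rule 2 does not apply)
  himdumulad → himdumurad   [unconditioned shift]
  himdumurad → himtumurat   [unconditioned shift]
  himtumurat → himtomorat   [vowel merger]
  giving Yomol himtomorat.
Among the options, 'himtomorat' alone shows every Yomol change applied in order.

himtomorat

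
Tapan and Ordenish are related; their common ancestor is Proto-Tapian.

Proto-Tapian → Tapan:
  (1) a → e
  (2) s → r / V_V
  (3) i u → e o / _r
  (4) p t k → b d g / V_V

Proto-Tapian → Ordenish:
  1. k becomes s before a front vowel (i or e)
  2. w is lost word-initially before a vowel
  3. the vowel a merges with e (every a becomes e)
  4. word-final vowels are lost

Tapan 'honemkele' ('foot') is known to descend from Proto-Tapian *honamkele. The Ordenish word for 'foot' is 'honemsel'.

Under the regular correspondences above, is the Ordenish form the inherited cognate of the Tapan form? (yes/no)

yes

Derive the expected Ordenish reflex of *honamkele:
Ordenish: start from *honamkele.
  rule 1 (palatalisation): honamkele → honamsele
  rule 2: no change — honamsele
  rule 3 (vowel merger): honamsele → honemsele
  rule 4 (apocope): honemsele → honemsel
  ⇒ Ordenish honemsel
Ordenish 'honemsel' matches the regular reflex exactly, so the pair is cognate.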